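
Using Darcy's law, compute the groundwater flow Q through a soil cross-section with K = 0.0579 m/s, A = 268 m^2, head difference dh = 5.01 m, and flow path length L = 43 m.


Darcy's law: Q = K * A * i, where i = dh/L.
Hydraulic gradient i = 5.01 / 43 = 0.116512.
Q = 0.0579 * 268 * 0.116512
  = 1.8079 m^3/s.

1.8079


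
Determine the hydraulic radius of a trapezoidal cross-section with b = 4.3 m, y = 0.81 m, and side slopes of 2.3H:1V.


For a trapezoidal section with side slope z:
A = (b + z*y)*y = (4.3 + 2.3*0.81)*0.81 = 4.992 m^2.
P = b + 2*y*sqrt(1 + z^2) = 4.3 + 2*0.81*sqrt(1 + 2.3^2) = 8.363 m.
R = A/P = 4.992 / 8.363 = 0.5969 m.

0.5969


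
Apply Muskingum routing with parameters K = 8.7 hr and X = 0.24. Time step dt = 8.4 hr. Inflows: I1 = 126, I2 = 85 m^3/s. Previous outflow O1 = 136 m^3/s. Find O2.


Muskingum coefficients:
denom = 2*K*(1-X) + dt = 2*8.7*(1-0.24) + 8.4 = 21.624.
C0 = (dt - 2*K*X)/denom = (8.4 - 2*8.7*0.24)/21.624 = 0.1953.
C1 = (dt + 2*K*X)/denom = (8.4 + 2*8.7*0.24)/21.624 = 0.5816.
C2 = (2*K*(1-X) - dt)/denom = 0.2231.
O2 = C0*I2 + C1*I1 + C2*O1
   = 0.1953*85 + 0.5816*126 + 0.2231*136
   = 120.22 m^3/s.

120.22


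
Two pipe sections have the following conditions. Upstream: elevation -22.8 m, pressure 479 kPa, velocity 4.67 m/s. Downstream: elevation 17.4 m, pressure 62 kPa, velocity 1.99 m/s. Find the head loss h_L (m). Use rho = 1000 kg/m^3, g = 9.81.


Total head at each section: H = z + p/(rho*g) + V^2/(2g).
H1 = -22.8 + 479*1000/(1000*9.81) + 4.67^2/(2*9.81)
   = -22.8 + 48.828 + 1.1116
   = 27.139 m.
H2 = 17.4 + 62*1000/(1000*9.81) + 1.99^2/(2*9.81)
   = 17.4 + 6.32 + 0.2018
   = 23.922 m.
h_L = H1 - H2 = 27.139 - 23.922 = 3.217 m.

3.217


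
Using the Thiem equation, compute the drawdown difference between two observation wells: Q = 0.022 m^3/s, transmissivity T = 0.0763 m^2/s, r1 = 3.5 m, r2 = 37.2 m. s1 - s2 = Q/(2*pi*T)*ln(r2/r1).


Thiem equation: s1 - s2 = Q/(2*pi*T) * ln(r2/r1).
ln(r2/r1) = ln(37.2/3.5) = 2.3635.
Q/(2*pi*T) = 0.022 / (2*pi*0.0763) = 0.022 / 0.4794 = 0.0459.
s1 - s2 = 0.0459 * 2.3635 = 0.1085 m.

0.1085


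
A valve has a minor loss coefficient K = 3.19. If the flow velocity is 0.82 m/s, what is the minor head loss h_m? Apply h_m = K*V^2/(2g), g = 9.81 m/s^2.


Minor loss formula: h_m = K * V^2/(2g).
V^2 = 0.82^2 = 0.6724.
V^2/(2g) = 0.6724 / 19.62 = 0.0343 m.
h_m = 3.19 * 0.0343 = 0.1093 m.

0.1093


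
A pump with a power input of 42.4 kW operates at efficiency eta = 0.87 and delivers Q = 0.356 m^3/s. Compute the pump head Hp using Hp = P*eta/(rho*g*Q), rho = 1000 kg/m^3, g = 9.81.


Pump head formula: Hp = P * eta / (rho * g * Q).
Numerator: P * eta = 42.4 * 1000 * 0.87 = 36888.0 W.
Denominator: rho * g * Q = 1000 * 9.81 * 0.356 = 3492.36.
Hp = 36888.0 / 3492.36 = 10.56 m.

10.56


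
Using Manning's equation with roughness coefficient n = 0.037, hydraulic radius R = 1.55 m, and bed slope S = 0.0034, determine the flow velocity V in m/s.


Manning's equation gives V = (1/n) * R^(2/3) * S^(1/2).
First, compute R^(2/3) = 1.55^(2/3) = 1.3393.
Next, S^(1/2) = 0.0034^(1/2) = 0.05831.
Then 1/n = 1/0.037 = 27.03.
V = 27.03 * 1.3393 * 0.05831 = 2.1107 m/s.

2.1107


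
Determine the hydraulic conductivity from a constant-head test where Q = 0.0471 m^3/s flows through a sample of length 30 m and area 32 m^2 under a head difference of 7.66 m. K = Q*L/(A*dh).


From K = Q*L / (A*dh):
Numerator: Q*L = 0.0471 * 30 = 1.413.
Denominator: A*dh = 32 * 7.66 = 245.12.
K = 1.413 / 245.12 = 0.005765 m/s.

0.005765


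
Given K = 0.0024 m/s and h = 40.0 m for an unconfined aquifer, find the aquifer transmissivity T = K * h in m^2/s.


Transmissivity is defined as T = K * h.
T = 0.0024 * 40.0
  = 0.096 m^2/s.

0.096


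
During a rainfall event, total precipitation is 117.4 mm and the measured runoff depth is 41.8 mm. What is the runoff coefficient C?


The runoff coefficient C = runoff depth / rainfall depth.
C = 41.8 / 117.4
  = 0.356.

0.356


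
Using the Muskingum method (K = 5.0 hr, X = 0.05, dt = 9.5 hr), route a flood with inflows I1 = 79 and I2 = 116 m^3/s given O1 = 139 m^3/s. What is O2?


Muskingum coefficients:
denom = 2*K*(1-X) + dt = 2*5.0*(1-0.05) + 9.5 = 19.0.
C0 = (dt - 2*K*X)/denom = (9.5 - 2*5.0*0.05)/19.0 = 0.4737.
C1 = (dt + 2*K*X)/denom = (9.5 + 2*5.0*0.05)/19.0 = 0.5263.
C2 = (2*K*(1-X) - dt)/denom = 0.0.
O2 = C0*I2 + C1*I1 + C2*O1
   = 0.4737*116 + 0.5263*79 + 0.0*139
   = 96.53 m^3/s.

96.53


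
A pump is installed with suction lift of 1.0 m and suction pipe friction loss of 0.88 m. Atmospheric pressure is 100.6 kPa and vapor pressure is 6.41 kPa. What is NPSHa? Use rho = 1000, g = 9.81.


NPSHa = p_atm/(rho*g) - z_s - hf_s - p_vap/(rho*g).
p_atm/(rho*g) = 100.6*1000 / (1000*9.81) = 10.255 m.
p_vap/(rho*g) = 6.41*1000 / (1000*9.81) = 0.653 m.
NPSHa = 10.255 - 1.0 - 0.88 - 0.653
      = 7.72 m.

7.72


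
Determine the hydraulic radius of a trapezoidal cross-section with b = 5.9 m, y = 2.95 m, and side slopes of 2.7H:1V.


For a trapezoidal section with side slope z:
A = (b + z*y)*y = (5.9 + 2.7*2.95)*2.95 = 40.902 m^2.
P = b + 2*y*sqrt(1 + z^2) = 5.9 + 2*2.95*sqrt(1 + 2.7^2) = 22.887 m.
R = A/P = 40.902 / 22.887 = 1.7871 m.

1.7871


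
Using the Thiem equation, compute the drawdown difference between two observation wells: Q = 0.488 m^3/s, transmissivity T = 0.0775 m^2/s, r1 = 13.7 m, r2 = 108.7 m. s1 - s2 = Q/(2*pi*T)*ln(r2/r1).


Thiem equation: s1 - s2 = Q/(2*pi*T) * ln(r2/r1).
ln(r2/r1) = ln(108.7/13.7) = 2.0712.
Q/(2*pi*T) = 0.488 / (2*pi*0.0775) = 0.488 / 0.4869 = 1.0022.
s1 - s2 = 1.0022 * 2.0712 = 2.0757 m.

2.0757


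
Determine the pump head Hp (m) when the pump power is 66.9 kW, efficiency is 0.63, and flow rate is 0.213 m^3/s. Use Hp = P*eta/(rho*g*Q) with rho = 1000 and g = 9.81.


Pump head formula: Hp = P * eta / (rho * g * Q).
Numerator: P * eta = 66.9 * 1000 * 0.63 = 42147.0 W.
Denominator: rho * g * Q = 1000 * 9.81 * 0.213 = 2089.53.
Hp = 42147.0 / 2089.53 = 20.17 m.

20.17


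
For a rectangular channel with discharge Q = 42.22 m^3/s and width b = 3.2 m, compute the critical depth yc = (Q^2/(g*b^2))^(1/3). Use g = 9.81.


Using yc = (Q^2 / (g * b^2))^(1/3):
Q^2 = 42.22^2 = 1782.53.
g * b^2 = 9.81 * 3.2^2 = 9.81 * 10.24 = 100.45.
Q^2 / (g*b^2) = 1782.53 / 100.45 = 17.7454.
yc = 17.7454^(1/3) = 2.6083 m.

2.6083


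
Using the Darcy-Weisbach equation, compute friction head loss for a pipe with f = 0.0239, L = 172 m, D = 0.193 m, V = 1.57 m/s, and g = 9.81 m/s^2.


Darcy-Weisbach equation: h_f = f * (L/D) * V^2/(2g).
f * L/D = 0.0239 * 172/0.193 = 21.2995.
V^2/(2g) = 1.57^2 / (2*9.81) = 2.4649 / 19.62 = 0.1256 m.
h_f = 21.2995 * 0.1256 = 2.676 m.

2.676


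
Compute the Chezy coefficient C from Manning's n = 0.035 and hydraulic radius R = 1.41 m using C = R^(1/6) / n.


The Chezy coefficient relates to Manning's n through C = R^(1/6) / n.
R^(1/6) = 1.41^(1/6) = 1.058936.
C = 1.058936 / 0.035 = 30.26 m^(1/2)/s.

30.26


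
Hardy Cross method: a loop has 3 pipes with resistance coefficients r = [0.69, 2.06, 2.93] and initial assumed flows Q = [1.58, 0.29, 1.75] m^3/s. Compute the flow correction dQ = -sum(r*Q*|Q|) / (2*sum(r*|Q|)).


Numerator terms (r*Q*|Q|): 0.69*1.58*|1.58| = 1.7225; 2.06*0.29*|0.29| = 0.1732; 2.93*1.75*|1.75| = 8.9731.
Sum of numerator = 10.8689.
Denominator terms (r*|Q|): 0.69*|1.58| = 1.0902; 2.06*|0.29| = 0.5974; 2.93*|1.75| = 5.1275.
2 * sum of denominator = 2 * 6.8151 = 13.6302.
dQ = -10.8689 / 13.6302 = -0.7974 m^3/s.

-0.7974


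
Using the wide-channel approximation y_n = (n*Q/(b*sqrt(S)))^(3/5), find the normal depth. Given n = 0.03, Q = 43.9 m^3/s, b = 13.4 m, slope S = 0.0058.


We use the wide-channel approximation y_n = (n*Q/(b*sqrt(S)))^(3/5).
sqrt(S) = sqrt(0.0058) = 0.076158.
Numerator: n*Q = 0.03 * 43.9 = 1.317.
Denominator: b*sqrt(S) = 13.4 * 0.076158 = 1.020517.
arg = 1.2905.
y_n = 1.2905^(3/5) = 1.1654 m.

1.1654


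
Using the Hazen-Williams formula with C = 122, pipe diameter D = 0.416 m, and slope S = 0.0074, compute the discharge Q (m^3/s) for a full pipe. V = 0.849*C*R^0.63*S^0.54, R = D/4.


For a full circular pipe, R = D/4 = 0.416/4 = 0.104 m.
V = 0.849 * 122 * 0.104^0.63 * 0.0074^0.54
  = 0.849 * 122 * 0.240287 * 0.070694
  = 1.7595 m/s.
Pipe area A = pi*D^2/4 = pi*0.416^2/4 = 0.1359 m^2.
Q = A * V = 0.1359 * 1.7595 = 0.2391 m^3/s.

0.2391


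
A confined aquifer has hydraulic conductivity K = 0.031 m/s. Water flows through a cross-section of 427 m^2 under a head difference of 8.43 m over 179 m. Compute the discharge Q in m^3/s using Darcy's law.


Darcy's law: Q = K * A * i, where i = dh/L.
Hydraulic gradient i = 8.43 / 179 = 0.047095.
Q = 0.031 * 427 * 0.047095
  = 0.6234 m^3/s.

0.6234


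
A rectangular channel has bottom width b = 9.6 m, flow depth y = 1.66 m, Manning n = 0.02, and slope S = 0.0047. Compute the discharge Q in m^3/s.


For a rectangular channel, the cross-sectional area A = b * y = 9.6 * 1.66 = 15.94 m^2.
The wetted perimeter P = b + 2y = 9.6 + 2*1.66 = 12.92 m.
Hydraulic radius R = A/P = 15.94/12.92 = 1.2334 m.
Velocity V = (1/n)*R^(2/3)*S^(1/2) = (1/0.02)*1.2334^(2/3)*0.0047^(1/2) = 3.9424 m/s.
Discharge Q = A * V = 15.94 * 3.9424 = 62.826 m^3/s.

62.826


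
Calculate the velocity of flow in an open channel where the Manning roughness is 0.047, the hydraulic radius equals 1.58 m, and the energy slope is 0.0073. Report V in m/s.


Manning's equation gives V = (1/n) * R^(2/3) * S^(1/2).
First, compute R^(2/3) = 1.58^(2/3) = 1.3566.
Next, S^(1/2) = 0.0073^(1/2) = 0.08544.
Then 1/n = 1/0.047 = 21.28.
V = 21.28 * 1.3566 * 0.08544 = 2.466 m/s.

2.466


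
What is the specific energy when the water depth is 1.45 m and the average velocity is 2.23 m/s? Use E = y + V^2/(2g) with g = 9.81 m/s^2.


Specific energy E = y + V^2/(2g).
Velocity head = V^2/(2g) = 2.23^2 / (2*9.81) = 4.9729 / 19.62 = 0.2535 m.
E = 1.45 + 0.2535 = 1.7035 m.

1.7035


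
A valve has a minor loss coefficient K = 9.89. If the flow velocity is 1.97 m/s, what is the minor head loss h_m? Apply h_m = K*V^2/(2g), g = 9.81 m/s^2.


Minor loss formula: h_m = K * V^2/(2g).
V^2 = 1.97^2 = 3.8809.
V^2/(2g) = 3.8809 / 19.62 = 0.1978 m.
h_m = 9.89 * 0.1978 = 1.9563 m.

1.9563


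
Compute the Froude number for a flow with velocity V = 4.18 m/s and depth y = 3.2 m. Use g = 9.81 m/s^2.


The Froude number is defined as Fr = V / sqrt(g*y).
g*y = 9.81 * 3.2 = 31.392.
sqrt(g*y) = sqrt(31.392) = 5.6029.
Fr = 4.18 / 5.6029 = 0.746.

0.746


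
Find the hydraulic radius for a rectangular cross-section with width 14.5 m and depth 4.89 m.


For a rectangular section:
Flow area A = b * y = 14.5 * 4.89 = 70.91 m^2.
Wetted perimeter P = b + 2y = 14.5 + 2*4.89 = 24.28 m.
Hydraulic radius R = A/P = 70.91 / 24.28 = 2.9203 m.

2.9203


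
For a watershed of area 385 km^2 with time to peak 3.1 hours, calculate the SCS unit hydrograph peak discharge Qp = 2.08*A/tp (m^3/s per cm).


SCS formula: Qp = 2.08 * A / tp.
Qp = 2.08 * 385 / 3.1
   = 800.8 / 3.1
   = 258.32 m^3/s per cm.

258.32


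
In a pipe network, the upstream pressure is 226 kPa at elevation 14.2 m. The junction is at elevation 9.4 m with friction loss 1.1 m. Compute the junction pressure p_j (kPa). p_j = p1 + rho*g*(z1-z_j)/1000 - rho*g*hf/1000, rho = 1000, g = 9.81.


Junction pressure: p_j = p1 + rho*g*(z1 - z_j)/1000 - rho*g*hf/1000.
Elevation term = 1000*9.81*(14.2 - 9.4)/1000 = 47.088 kPa.
Friction term = 1000*9.81*1.1/1000 = 10.791 kPa.
p_j = 226 + 47.088 - 10.791 = 262.3 kPa.

262.3


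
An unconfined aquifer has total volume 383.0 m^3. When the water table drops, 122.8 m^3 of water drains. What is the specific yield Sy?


Specific yield Sy = Volume drained / Total volume.
Sy = 122.8 / 383.0
   = 0.3206.

0.3206


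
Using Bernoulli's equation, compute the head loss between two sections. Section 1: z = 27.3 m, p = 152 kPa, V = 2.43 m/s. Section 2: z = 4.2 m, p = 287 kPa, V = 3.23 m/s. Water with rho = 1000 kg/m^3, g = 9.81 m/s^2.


Total head at each section: H = z + p/(rho*g) + V^2/(2g).
H1 = 27.3 + 152*1000/(1000*9.81) + 2.43^2/(2*9.81)
   = 27.3 + 15.494 + 0.301
   = 43.095 m.
H2 = 4.2 + 287*1000/(1000*9.81) + 3.23^2/(2*9.81)
   = 4.2 + 29.256 + 0.5317
   = 33.988 m.
h_L = H1 - H2 = 43.095 - 33.988 = 9.108 m.

9.108


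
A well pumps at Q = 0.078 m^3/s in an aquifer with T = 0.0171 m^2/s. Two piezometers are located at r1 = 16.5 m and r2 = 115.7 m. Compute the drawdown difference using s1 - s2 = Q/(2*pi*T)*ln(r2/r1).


Thiem equation: s1 - s2 = Q/(2*pi*T) * ln(r2/r1).
ln(r2/r1) = ln(115.7/16.5) = 1.9476.
Q/(2*pi*T) = 0.078 / (2*pi*0.0171) = 0.078 / 0.1074 = 0.726.
s1 - s2 = 0.726 * 1.9476 = 1.4139 m.

1.4139


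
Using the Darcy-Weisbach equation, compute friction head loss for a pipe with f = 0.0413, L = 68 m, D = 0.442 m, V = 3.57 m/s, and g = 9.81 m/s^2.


Darcy-Weisbach equation: h_f = f * (L/D) * V^2/(2g).
f * L/D = 0.0413 * 68/0.442 = 6.3538.
V^2/(2g) = 3.57^2 / (2*9.81) = 12.7449 / 19.62 = 0.6496 m.
h_f = 6.3538 * 0.6496 = 4.127 m.

4.127


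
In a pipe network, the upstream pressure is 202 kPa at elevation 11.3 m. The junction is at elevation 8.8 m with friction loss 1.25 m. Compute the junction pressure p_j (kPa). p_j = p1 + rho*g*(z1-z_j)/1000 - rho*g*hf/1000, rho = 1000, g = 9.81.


Junction pressure: p_j = p1 + rho*g*(z1 - z_j)/1000 - rho*g*hf/1000.
Elevation term = 1000*9.81*(11.3 - 8.8)/1000 = 24.525 kPa.
Friction term = 1000*9.81*1.25/1000 = 12.262 kPa.
p_j = 202 + 24.525 - 12.262 = 214.26 kPa.

214.26


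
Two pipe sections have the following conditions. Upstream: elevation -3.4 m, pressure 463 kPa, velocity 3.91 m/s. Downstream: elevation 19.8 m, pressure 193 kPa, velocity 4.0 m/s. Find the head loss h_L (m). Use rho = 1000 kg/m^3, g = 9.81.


Total head at each section: H = z + p/(rho*g) + V^2/(2g).
H1 = -3.4 + 463*1000/(1000*9.81) + 3.91^2/(2*9.81)
   = -3.4 + 47.197 + 0.7792
   = 44.576 m.
H2 = 19.8 + 193*1000/(1000*9.81) + 4.0^2/(2*9.81)
   = 19.8 + 19.674 + 0.8155
   = 40.289 m.
h_L = H1 - H2 = 44.576 - 40.289 = 4.287 m.

4.287


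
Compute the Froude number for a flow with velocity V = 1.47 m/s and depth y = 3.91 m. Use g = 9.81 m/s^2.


The Froude number is defined as Fr = V / sqrt(g*y).
g*y = 9.81 * 3.91 = 38.3571.
sqrt(g*y) = sqrt(38.3571) = 6.1933.
Fr = 1.47 / 6.1933 = 0.2374.

0.2374


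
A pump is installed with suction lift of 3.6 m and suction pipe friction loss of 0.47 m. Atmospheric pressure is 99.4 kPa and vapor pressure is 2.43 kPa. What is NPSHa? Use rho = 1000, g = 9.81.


NPSHa = p_atm/(rho*g) - z_s - hf_s - p_vap/(rho*g).
p_atm/(rho*g) = 99.4*1000 / (1000*9.81) = 10.133 m.
p_vap/(rho*g) = 2.43*1000 / (1000*9.81) = 0.248 m.
NPSHa = 10.133 - 3.6 - 0.47 - 0.248
      = 5.81 m.

5.81


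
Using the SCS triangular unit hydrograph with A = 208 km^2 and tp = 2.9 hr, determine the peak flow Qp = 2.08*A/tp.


SCS formula: Qp = 2.08 * A / tp.
Qp = 2.08 * 208 / 2.9
   = 432.64 / 2.9
   = 149.19 m^3/s per cm.

149.19


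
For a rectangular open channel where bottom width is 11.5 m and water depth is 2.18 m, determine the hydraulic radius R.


For a rectangular section:
Flow area A = b * y = 11.5 * 2.18 = 25.07 m^2.
Wetted perimeter P = b + 2y = 11.5 + 2*2.18 = 15.86 m.
Hydraulic radius R = A/P = 25.07 / 15.86 = 1.5807 m.

1.5807


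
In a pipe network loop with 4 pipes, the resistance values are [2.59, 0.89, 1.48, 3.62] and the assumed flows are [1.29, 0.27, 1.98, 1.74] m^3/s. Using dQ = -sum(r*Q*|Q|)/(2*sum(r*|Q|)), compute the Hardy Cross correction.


Numerator terms (r*Q*|Q|): 2.59*1.29*|1.29| = 4.31; 0.89*0.27*|0.27| = 0.0649; 1.48*1.98*|1.98| = 5.8022; 3.62*1.74*|1.74| = 10.9599.
Sum of numerator = 21.137.
Denominator terms (r*|Q|): 2.59*|1.29| = 3.3411; 0.89*|0.27| = 0.2403; 1.48*|1.98| = 2.9304; 3.62*|1.74| = 6.2988.
2 * sum of denominator = 2 * 12.8106 = 25.6212.
dQ = -21.137 / 25.6212 = -0.825 m^3/s.

-0.825


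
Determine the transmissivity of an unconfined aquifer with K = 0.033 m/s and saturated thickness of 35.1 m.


Transmissivity is defined as T = K * h.
T = 0.033 * 35.1
  = 1.1583 m^2/s.

1.1583


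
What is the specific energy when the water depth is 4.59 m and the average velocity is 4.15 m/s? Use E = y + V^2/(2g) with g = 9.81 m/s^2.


Specific energy E = y + V^2/(2g).
Velocity head = V^2/(2g) = 4.15^2 / (2*9.81) = 17.2225 / 19.62 = 0.8778 m.
E = 4.59 + 0.8778 = 5.4678 m.

5.4678


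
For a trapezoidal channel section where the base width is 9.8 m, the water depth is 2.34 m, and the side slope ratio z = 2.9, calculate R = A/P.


For a trapezoidal section with side slope z:
A = (b + z*y)*y = (9.8 + 2.9*2.34)*2.34 = 38.811 m^2.
P = b + 2*y*sqrt(1 + z^2) = 9.8 + 2*2.34*sqrt(1 + 2.9^2) = 24.156 m.
R = A/P = 38.811 / 24.156 = 1.6067 m.

1.6067


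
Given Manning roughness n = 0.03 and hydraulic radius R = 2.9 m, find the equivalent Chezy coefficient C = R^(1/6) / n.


The Chezy coefficient relates to Manning's n through C = R^(1/6) / n.
R^(1/6) = 2.9^(1/6) = 1.19417.
C = 1.19417 / 0.03 = 39.81 m^(1/2)/s.

39.81


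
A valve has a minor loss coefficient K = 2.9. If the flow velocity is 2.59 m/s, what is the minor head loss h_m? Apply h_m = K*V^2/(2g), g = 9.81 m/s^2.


Minor loss formula: h_m = K * V^2/(2g).
V^2 = 2.59^2 = 6.7081.
V^2/(2g) = 6.7081 / 19.62 = 0.3419 m.
h_m = 2.9 * 0.3419 = 0.9915 m.

0.9915


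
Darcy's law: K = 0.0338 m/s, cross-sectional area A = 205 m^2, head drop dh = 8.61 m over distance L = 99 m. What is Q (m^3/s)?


Darcy's law: Q = K * A * i, where i = dh/L.
Hydraulic gradient i = 8.61 / 99 = 0.08697.
Q = 0.0338 * 205 * 0.08697
  = 0.6026 m^3/s.

0.6026


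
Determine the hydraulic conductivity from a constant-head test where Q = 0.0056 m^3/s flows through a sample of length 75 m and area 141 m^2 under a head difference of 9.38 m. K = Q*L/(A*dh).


From K = Q*L / (A*dh):
Numerator: Q*L = 0.0056 * 75 = 0.42.
Denominator: A*dh = 141 * 9.38 = 1322.58.
K = 0.42 / 1322.58 = 0.000318 m/s.

0.000318


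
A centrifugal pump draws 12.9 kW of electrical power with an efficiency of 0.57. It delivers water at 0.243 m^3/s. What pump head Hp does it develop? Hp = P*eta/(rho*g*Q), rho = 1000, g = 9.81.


Pump head formula: Hp = P * eta / (rho * g * Q).
Numerator: P * eta = 12.9 * 1000 * 0.57 = 7353.0 W.
Denominator: rho * g * Q = 1000 * 9.81 * 0.243 = 2383.83.
Hp = 7353.0 / 2383.83 = 3.08 m.

3.08


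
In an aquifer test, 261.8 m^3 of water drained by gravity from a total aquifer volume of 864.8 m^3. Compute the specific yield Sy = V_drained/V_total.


Specific yield Sy = Volume drained / Total volume.
Sy = 261.8 / 864.8
   = 0.3027.

0.3027


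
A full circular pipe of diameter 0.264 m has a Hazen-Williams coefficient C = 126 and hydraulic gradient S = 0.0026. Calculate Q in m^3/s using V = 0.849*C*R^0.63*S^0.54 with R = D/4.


For a full circular pipe, R = D/4 = 0.264/4 = 0.066 m.
V = 0.849 * 126 * 0.066^0.63 * 0.0026^0.54
  = 0.849 * 126 * 0.180432 * 0.040187
  = 0.7757 m/s.
Pipe area A = pi*D^2/4 = pi*0.264^2/4 = 0.0547 m^2.
Q = A * V = 0.0547 * 0.7757 = 0.0425 m^3/s.

0.0425


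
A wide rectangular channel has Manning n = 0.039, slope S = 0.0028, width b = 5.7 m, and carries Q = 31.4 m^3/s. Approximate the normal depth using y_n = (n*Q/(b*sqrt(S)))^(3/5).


We use the wide-channel approximation y_n = (n*Q/(b*sqrt(S)))^(3/5).
sqrt(S) = sqrt(0.0028) = 0.052915.
Numerator: n*Q = 0.039 * 31.4 = 1.2246.
Denominator: b*sqrt(S) = 5.7 * 0.052915 = 0.301615.
arg = 4.0601.
y_n = 4.0601^(3/5) = 2.3181 m.

2.3181


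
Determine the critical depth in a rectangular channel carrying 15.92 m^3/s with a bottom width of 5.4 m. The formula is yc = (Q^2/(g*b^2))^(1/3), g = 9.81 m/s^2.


Using yc = (Q^2 / (g * b^2))^(1/3):
Q^2 = 15.92^2 = 253.45.
g * b^2 = 9.81 * 5.4^2 = 9.81 * 29.16 = 286.06.
Q^2 / (g*b^2) = 253.45 / 286.06 = 0.886.
yc = 0.886^(1/3) = 0.9605 m.

0.9605


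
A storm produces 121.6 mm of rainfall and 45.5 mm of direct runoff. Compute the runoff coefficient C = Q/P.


The runoff coefficient C = runoff depth / rainfall depth.
C = 45.5 / 121.6
  = 0.3742.

0.3742


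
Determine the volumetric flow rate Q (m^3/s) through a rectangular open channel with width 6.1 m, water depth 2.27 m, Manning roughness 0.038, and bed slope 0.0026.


For a rectangular channel, the cross-sectional area A = b * y = 6.1 * 2.27 = 13.85 m^2.
The wetted perimeter P = b + 2y = 6.1 + 2*2.27 = 10.64 m.
Hydraulic radius R = A/P = 13.85/10.64 = 1.3014 m.
Velocity V = (1/n)*R^(2/3)*S^(1/2) = (1/0.038)*1.3014^(2/3)*0.0026^(1/2) = 1.5995 m/s.
Discharge Q = A * V = 13.85 * 1.5995 = 22.148 m^3/s.

22.148


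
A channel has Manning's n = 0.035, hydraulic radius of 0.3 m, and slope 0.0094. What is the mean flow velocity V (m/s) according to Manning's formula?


Manning's equation gives V = (1/n) * R^(2/3) * S^(1/2).
First, compute R^(2/3) = 0.3^(2/3) = 0.4481.
Next, S^(1/2) = 0.0094^(1/2) = 0.096954.
Then 1/n = 1/0.035 = 28.57.
V = 28.57 * 0.4481 * 0.096954 = 1.2414 m/s.

1.2414


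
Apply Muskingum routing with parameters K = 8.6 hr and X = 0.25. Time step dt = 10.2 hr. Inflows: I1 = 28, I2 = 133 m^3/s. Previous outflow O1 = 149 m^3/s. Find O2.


Muskingum coefficients:
denom = 2*K*(1-X) + dt = 2*8.6*(1-0.25) + 10.2 = 23.1.
C0 = (dt - 2*K*X)/denom = (10.2 - 2*8.6*0.25)/23.1 = 0.2554.
C1 = (dt + 2*K*X)/denom = (10.2 + 2*8.6*0.25)/23.1 = 0.6277.
C2 = (2*K*(1-X) - dt)/denom = 0.1169.
O2 = C0*I2 + C1*I1 + C2*O1
   = 0.2554*133 + 0.6277*28 + 0.1169*149
   = 68.96 m^3/s.

68.96


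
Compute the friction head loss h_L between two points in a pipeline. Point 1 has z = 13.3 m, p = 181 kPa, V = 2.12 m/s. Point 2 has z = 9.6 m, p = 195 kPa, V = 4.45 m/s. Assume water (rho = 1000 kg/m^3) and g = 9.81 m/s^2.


Total head at each section: H = z + p/(rho*g) + V^2/(2g).
H1 = 13.3 + 181*1000/(1000*9.81) + 2.12^2/(2*9.81)
   = 13.3 + 18.451 + 0.2291
   = 31.98 m.
H2 = 9.6 + 195*1000/(1000*9.81) + 4.45^2/(2*9.81)
   = 9.6 + 19.878 + 1.0093
   = 30.487 m.
h_L = H1 - H2 = 31.98 - 30.487 = 1.493 m.

1.493


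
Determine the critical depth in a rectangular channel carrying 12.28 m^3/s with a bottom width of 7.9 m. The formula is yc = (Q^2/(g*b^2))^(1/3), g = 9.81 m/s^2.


Using yc = (Q^2 / (g * b^2))^(1/3):
Q^2 = 12.28^2 = 150.8.
g * b^2 = 9.81 * 7.9^2 = 9.81 * 62.41 = 612.24.
Q^2 / (g*b^2) = 150.8 / 612.24 = 0.2463.
yc = 0.2463^(1/3) = 0.6268 m.

0.6268


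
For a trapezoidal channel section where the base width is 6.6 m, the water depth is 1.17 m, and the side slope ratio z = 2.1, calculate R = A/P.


For a trapezoidal section with side slope z:
A = (b + z*y)*y = (6.6 + 2.1*1.17)*1.17 = 10.597 m^2.
P = b + 2*y*sqrt(1 + z^2) = 6.6 + 2*1.17*sqrt(1 + 2.1^2) = 12.043 m.
R = A/P = 10.597 / 12.043 = 0.8799 m.

0.8799


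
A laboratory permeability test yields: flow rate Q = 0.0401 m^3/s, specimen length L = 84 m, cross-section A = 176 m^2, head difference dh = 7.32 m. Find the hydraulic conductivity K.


From K = Q*L / (A*dh):
Numerator: Q*L = 0.0401 * 84 = 3.3684.
Denominator: A*dh = 176 * 7.32 = 1288.32.
K = 3.3684 / 1288.32 = 0.002615 m/s.

0.002615


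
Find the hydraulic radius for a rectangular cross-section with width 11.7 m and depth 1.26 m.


For a rectangular section:
Flow area A = b * y = 11.7 * 1.26 = 14.74 m^2.
Wetted perimeter P = b + 2y = 11.7 + 2*1.26 = 14.22 m.
Hydraulic radius R = A/P = 14.74 / 14.22 = 1.0367 m.

1.0367


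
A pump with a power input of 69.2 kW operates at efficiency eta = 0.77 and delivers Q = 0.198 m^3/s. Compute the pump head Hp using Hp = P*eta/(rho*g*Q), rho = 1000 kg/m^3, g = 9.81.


Pump head formula: Hp = P * eta / (rho * g * Q).
Numerator: P * eta = 69.2 * 1000 * 0.77 = 53284.0 W.
Denominator: rho * g * Q = 1000 * 9.81 * 0.198 = 1942.38.
Hp = 53284.0 / 1942.38 = 27.43 m.

27.43


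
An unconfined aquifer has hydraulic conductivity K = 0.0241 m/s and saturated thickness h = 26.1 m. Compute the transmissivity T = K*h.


Transmissivity is defined as T = K * h.
T = 0.0241 * 26.1
  = 0.629 m^2/s.

0.629


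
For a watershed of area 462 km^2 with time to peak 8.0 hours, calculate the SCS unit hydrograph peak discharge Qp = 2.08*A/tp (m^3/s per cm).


SCS formula: Qp = 2.08 * A / tp.
Qp = 2.08 * 462 / 8.0
   = 960.96 / 8.0
   = 120.12 m^3/s per cm.

120.12


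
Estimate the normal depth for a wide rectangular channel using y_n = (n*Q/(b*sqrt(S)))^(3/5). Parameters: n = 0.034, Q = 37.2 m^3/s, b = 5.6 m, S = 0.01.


We use the wide-channel approximation y_n = (n*Q/(b*sqrt(S)))^(3/5).
sqrt(S) = sqrt(0.01) = 0.1.
Numerator: n*Q = 0.034 * 37.2 = 1.2648.
Denominator: b*sqrt(S) = 5.6 * 0.1 = 0.56.
arg = 2.2586.
y_n = 2.2586^(3/5) = 1.6304 m.

1.6304


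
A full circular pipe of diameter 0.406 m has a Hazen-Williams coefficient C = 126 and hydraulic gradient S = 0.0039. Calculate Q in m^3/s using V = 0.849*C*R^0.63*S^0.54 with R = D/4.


For a full circular pipe, R = D/4 = 0.406/4 = 0.1015 m.
V = 0.849 * 126 * 0.1015^0.63 * 0.0039^0.54
  = 0.849 * 126 * 0.236632 * 0.050024
  = 1.2663 m/s.
Pipe area A = pi*D^2/4 = pi*0.406^2/4 = 0.1295 m^2.
Q = A * V = 0.1295 * 1.2663 = 0.1639 m^3/s.

0.1639


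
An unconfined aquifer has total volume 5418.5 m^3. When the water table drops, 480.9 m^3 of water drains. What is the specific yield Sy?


Specific yield Sy = Volume drained / Total volume.
Sy = 480.9 / 5418.5
   = 0.0888.

0.0888


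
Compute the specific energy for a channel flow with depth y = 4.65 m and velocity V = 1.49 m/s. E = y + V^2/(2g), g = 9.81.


Specific energy E = y + V^2/(2g).
Velocity head = V^2/(2g) = 1.49^2 / (2*9.81) = 2.2201 / 19.62 = 0.1132 m.
E = 4.65 + 0.1132 = 4.7632 m.

4.7632


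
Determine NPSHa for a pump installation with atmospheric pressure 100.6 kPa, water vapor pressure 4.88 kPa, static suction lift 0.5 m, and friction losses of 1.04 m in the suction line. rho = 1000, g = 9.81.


NPSHa = p_atm/(rho*g) - z_s - hf_s - p_vap/(rho*g).
p_atm/(rho*g) = 100.6*1000 / (1000*9.81) = 10.255 m.
p_vap/(rho*g) = 4.88*1000 / (1000*9.81) = 0.497 m.
NPSHa = 10.255 - 0.5 - 1.04 - 0.497
      = 8.22 m.

8.22


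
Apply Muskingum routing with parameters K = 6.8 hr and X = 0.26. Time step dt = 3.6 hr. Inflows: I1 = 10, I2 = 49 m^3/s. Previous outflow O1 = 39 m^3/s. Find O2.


Muskingum coefficients:
denom = 2*K*(1-X) + dt = 2*6.8*(1-0.26) + 3.6 = 13.664.
C0 = (dt - 2*K*X)/denom = (3.6 - 2*6.8*0.26)/13.664 = 0.0047.
C1 = (dt + 2*K*X)/denom = (3.6 + 2*6.8*0.26)/13.664 = 0.5222.
C2 = (2*K*(1-X) - dt)/denom = 0.4731.
O2 = C0*I2 + C1*I1 + C2*O1
   = 0.0047*49 + 0.5222*10 + 0.4731*39
   = 23.9 m^3/s.

23.9


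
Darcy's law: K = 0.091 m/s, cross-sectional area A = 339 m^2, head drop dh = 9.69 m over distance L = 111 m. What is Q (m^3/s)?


Darcy's law: Q = K * A * i, where i = dh/L.
Hydraulic gradient i = 9.69 / 111 = 0.087297.
Q = 0.091 * 339 * 0.087297
  = 2.693 m^3/s.

2.693


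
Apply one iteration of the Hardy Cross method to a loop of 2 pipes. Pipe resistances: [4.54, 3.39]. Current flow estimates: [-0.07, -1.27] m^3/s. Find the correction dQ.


Numerator terms (r*Q*|Q|): 4.54*-0.07*|-0.07| = -0.0222; 3.39*-1.27*|-1.27| = -5.4677.
Sum of numerator = -5.49.
Denominator terms (r*|Q|): 4.54*|-0.07| = 0.3178; 3.39*|-1.27| = 4.3053.
2 * sum of denominator = 2 * 4.6231 = 9.2462.
dQ = --5.49 / 9.2462 = 0.5938 m^3/s.

0.5938


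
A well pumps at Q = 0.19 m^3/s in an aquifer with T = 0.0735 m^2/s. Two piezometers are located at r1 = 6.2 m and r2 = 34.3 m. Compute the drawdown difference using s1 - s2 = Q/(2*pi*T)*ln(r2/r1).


Thiem equation: s1 - s2 = Q/(2*pi*T) * ln(r2/r1).
ln(r2/r1) = ln(34.3/6.2) = 1.7106.
Q/(2*pi*T) = 0.19 / (2*pi*0.0735) = 0.19 / 0.4618 = 0.4114.
s1 - s2 = 0.4114 * 1.7106 = 0.7038 m.

0.7038


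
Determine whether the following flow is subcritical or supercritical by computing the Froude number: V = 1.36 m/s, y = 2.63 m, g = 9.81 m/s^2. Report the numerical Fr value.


The Froude number is defined as Fr = V / sqrt(g*y).
g*y = 9.81 * 2.63 = 25.8003.
sqrt(g*y) = sqrt(25.8003) = 5.0794.
Fr = 1.36 / 5.0794 = 0.2677.
Since Fr < 1, the flow is subcritical.

0.2677


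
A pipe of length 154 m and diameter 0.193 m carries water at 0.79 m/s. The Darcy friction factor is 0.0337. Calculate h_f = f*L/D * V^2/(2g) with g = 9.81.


Darcy-Weisbach equation: h_f = f * (L/D) * V^2/(2g).
f * L/D = 0.0337 * 154/0.193 = 26.8902.
V^2/(2g) = 0.79^2 / (2*9.81) = 0.6241 / 19.62 = 0.0318 m.
h_f = 26.8902 * 0.0318 = 0.855 m.

0.855


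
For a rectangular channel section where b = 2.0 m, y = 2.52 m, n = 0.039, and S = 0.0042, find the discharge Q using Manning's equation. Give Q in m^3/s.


For a rectangular channel, the cross-sectional area A = b * y = 2.0 * 2.52 = 5.04 m^2.
The wetted perimeter P = b + 2y = 2.0 + 2*2.52 = 7.04 m.
Hydraulic radius R = A/P = 5.04/7.04 = 0.7159 m.
Velocity V = (1/n)*R^(2/3)*S^(1/2) = (1/0.039)*0.7159^(2/3)*0.0042^(1/2) = 1.3298 m/s.
Discharge Q = A * V = 5.04 * 1.3298 = 6.702 m^3/s.

6.702


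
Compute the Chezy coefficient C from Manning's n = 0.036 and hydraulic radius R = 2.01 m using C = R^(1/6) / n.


The Chezy coefficient relates to Manning's n through C = R^(1/6) / n.
R^(1/6) = 2.01^(1/6) = 1.123395.
C = 1.123395 / 0.036 = 31.21 m^(1/2)/s.

31.21


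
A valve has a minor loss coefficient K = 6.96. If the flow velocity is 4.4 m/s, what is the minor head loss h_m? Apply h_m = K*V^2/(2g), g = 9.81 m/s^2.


Minor loss formula: h_m = K * V^2/(2g).
V^2 = 4.4^2 = 19.36.
V^2/(2g) = 19.36 / 19.62 = 0.9867 m.
h_m = 6.96 * 0.9867 = 6.8678 m.

6.8678


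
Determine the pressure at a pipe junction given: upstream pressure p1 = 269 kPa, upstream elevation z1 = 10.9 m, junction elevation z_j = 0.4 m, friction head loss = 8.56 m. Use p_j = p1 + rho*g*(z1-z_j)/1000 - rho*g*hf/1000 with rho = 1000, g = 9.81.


Junction pressure: p_j = p1 + rho*g*(z1 - z_j)/1000 - rho*g*hf/1000.
Elevation term = 1000*9.81*(10.9 - 0.4)/1000 = 103.005 kPa.
Friction term = 1000*9.81*8.56/1000 = 83.974 kPa.
p_j = 269 + 103.005 - 83.974 = 288.03 kPa.

288.03


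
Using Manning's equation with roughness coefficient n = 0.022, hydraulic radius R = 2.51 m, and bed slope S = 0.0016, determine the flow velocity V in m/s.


Manning's equation gives V = (1/n) * R^(2/3) * S^(1/2).
First, compute R^(2/3) = 2.51^(2/3) = 1.8469.
Next, S^(1/2) = 0.0016^(1/2) = 0.04.
Then 1/n = 1/0.022 = 45.45.
V = 45.45 * 1.8469 * 0.04 = 3.358 m/s.

3.358


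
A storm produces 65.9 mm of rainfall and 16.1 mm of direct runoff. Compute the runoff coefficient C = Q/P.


The runoff coefficient C = runoff depth / rainfall depth.
C = 16.1 / 65.9
  = 0.2443.

0.2443


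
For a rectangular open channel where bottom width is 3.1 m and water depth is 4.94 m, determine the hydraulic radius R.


For a rectangular section:
Flow area A = b * y = 3.1 * 4.94 = 15.31 m^2.
Wetted perimeter P = b + 2y = 3.1 + 2*4.94 = 12.98 m.
Hydraulic radius R = A/P = 15.31 / 12.98 = 1.1798 m.

1.1798


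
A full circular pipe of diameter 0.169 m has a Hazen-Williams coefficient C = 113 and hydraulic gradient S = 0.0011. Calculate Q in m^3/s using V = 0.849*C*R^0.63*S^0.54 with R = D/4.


For a full circular pipe, R = D/4 = 0.169/4 = 0.0423 m.
V = 0.849 * 113 * 0.0423^0.63 * 0.0011^0.54
  = 0.849 * 113 * 0.136229 * 0.025255
  = 0.3301 m/s.
Pipe area A = pi*D^2/4 = pi*0.169^2/4 = 0.0224 m^2.
Q = A * V = 0.0224 * 0.3301 = 0.0074 m^3/s.

0.0074


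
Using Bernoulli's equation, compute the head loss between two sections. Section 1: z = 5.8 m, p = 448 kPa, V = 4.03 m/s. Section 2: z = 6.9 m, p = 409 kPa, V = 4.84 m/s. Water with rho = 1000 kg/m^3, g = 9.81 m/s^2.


Total head at each section: H = z + p/(rho*g) + V^2/(2g).
H1 = 5.8 + 448*1000/(1000*9.81) + 4.03^2/(2*9.81)
   = 5.8 + 45.668 + 0.8278
   = 52.295 m.
H2 = 6.9 + 409*1000/(1000*9.81) + 4.84^2/(2*9.81)
   = 6.9 + 41.692 + 1.194
   = 49.786 m.
h_L = H1 - H2 = 52.295 - 49.786 = 2.509 m.

2.509


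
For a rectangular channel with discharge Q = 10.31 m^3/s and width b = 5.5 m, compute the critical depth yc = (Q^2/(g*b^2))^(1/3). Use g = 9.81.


Using yc = (Q^2 / (g * b^2))^(1/3):
Q^2 = 10.31^2 = 106.3.
g * b^2 = 9.81 * 5.5^2 = 9.81 * 30.25 = 296.75.
Q^2 / (g*b^2) = 106.3 / 296.75 = 0.3582.
yc = 0.3582^(1/3) = 0.7102 m.

0.7102


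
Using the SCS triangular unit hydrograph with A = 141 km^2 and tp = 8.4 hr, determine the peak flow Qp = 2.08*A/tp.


SCS formula: Qp = 2.08 * A / tp.
Qp = 2.08 * 141 / 8.4
   = 293.28 / 8.4
   = 34.91 m^3/s per cm.

34.91


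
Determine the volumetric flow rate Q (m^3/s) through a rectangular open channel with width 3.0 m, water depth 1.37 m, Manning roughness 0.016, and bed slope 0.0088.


For a rectangular channel, the cross-sectional area A = b * y = 3.0 * 1.37 = 4.11 m^2.
The wetted perimeter P = b + 2y = 3.0 + 2*1.37 = 5.74 m.
Hydraulic radius R = A/P = 4.11/5.74 = 0.716 m.
Velocity V = (1/n)*R^(2/3)*S^(1/2) = (1/0.016)*0.716^(2/3)*0.0088^(1/2) = 4.6925 m/s.
Discharge Q = A * V = 4.11 * 4.6925 = 19.286 m^3/s.

19.286


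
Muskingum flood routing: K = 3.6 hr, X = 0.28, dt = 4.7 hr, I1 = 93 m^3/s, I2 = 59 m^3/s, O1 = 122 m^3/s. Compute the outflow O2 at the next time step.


Muskingum coefficients:
denom = 2*K*(1-X) + dt = 2*3.6*(1-0.28) + 4.7 = 9.884.
C0 = (dt - 2*K*X)/denom = (4.7 - 2*3.6*0.28)/9.884 = 0.2715.
C1 = (dt + 2*K*X)/denom = (4.7 + 2*3.6*0.28)/9.884 = 0.6795.
C2 = (2*K*(1-X) - dt)/denom = 0.049.
O2 = C0*I2 + C1*I1 + C2*O1
   = 0.2715*59 + 0.6795*93 + 0.049*122
   = 85.19 m^3/s.

85.19


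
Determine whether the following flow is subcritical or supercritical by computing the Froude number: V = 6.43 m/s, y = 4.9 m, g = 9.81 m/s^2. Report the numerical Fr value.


The Froude number is defined as Fr = V / sqrt(g*y).
g*y = 9.81 * 4.9 = 48.069.
sqrt(g*y) = sqrt(48.069) = 6.9332.
Fr = 6.43 / 6.9332 = 0.9274.
Since Fr < 1, the flow is subcritical.

0.9274


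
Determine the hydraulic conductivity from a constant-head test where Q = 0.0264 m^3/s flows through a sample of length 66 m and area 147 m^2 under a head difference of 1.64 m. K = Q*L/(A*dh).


From K = Q*L / (A*dh):
Numerator: Q*L = 0.0264 * 66 = 1.7424.
Denominator: A*dh = 147 * 1.64 = 241.08.
K = 1.7424 / 241.08 = 0.007227 m/s.

0.007227


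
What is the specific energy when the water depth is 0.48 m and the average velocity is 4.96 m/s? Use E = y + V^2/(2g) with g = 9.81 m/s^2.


Specific energy E = y + V^2/(2g).
Velocity head = V^2/(2g) = 4.96^2 / (2*9.81) = 24.6016 / 19.62 = 1.2539 m.
E = 0.48 + 1.2539 = 1.7339 m.

1.7339


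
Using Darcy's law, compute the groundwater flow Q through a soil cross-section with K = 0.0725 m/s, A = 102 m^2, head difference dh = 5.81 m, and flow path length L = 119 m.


Darcy's law: Q = K * A * i, where i = dh/L.
Hydraulic gradient i = 5.81 / 119 = 0.048824.
Q = 0.0725 * 102 * 0.048824
  = 0.361 m^3/s.

0.361


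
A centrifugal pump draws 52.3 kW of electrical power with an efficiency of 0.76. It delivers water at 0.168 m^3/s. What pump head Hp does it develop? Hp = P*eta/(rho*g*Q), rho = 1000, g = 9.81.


Pump head formula: Hp = P * eta / (rho * g * Q).
Numerator: P * eta = 52.3 * 1000 * 0.76 = 39748.0 W.
Denominator: rho * g * Q = 1000 * 9.81 * 0.168 = 1648.08.
Hp = 39748.0 / 1648.08 = 24.12 m.

24.12


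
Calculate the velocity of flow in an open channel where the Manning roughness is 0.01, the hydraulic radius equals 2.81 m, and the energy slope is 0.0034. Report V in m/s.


Manning's equation gives V = (1/n) * R^(2/3) * S^(1/2).
First, compute R^(2/3) = 2.81^(2/3) = 1.9913.
Next, S^(1/2) = 0.0034^(1/2) = 0.05831.
Then 1/n = 1/0.01 = 100.0.
V = 100.0 * 1.9913 * 0.05831 = 11.6112 m/s.

11.6112


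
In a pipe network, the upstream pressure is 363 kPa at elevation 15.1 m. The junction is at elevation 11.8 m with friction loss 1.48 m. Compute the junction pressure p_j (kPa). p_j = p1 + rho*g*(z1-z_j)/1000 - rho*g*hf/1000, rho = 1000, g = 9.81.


Junction pressure: p_j = p1 + rho*g*(z1 - z_j)/1000 - rho*g*hf/1000.
Elevation term = 1000*9.81*(15.1 - 11.8)/1000 = 32.373 kPa.
Friction term = 1000*9.81*1.48/1000 = 14.519 kPa.
p_j = 363 + 32.373 - 14.519 = 380.85 kPa.

380.85


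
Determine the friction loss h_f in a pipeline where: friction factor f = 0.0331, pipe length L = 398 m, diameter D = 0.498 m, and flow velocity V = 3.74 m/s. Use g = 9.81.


Darcy-Weisbach equation: h_f = f * (L/D) * V^2/(2g).
f * L/D = 0.0331 * 398/0.498 = 26.4534.
V^2/(2g) = 3.74^2 / (2*9.81) = 13.9876 / 19.62 = 0.7129 m.
h_f = 26.4534 * 0.7129 = 18.859 m.

18.859


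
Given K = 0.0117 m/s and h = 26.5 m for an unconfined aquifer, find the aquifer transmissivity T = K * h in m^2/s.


Transmissivity is defined as T = K * h.
T = 0.0117 * 26.5
  = 0.31 m^2/s.

0.31


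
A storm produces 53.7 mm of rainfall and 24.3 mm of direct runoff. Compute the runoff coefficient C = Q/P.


The runoff coefficient C = runoff depth / rainfall depth.
C = 24.3 / 53.7
  = 0.4525.

0.4525


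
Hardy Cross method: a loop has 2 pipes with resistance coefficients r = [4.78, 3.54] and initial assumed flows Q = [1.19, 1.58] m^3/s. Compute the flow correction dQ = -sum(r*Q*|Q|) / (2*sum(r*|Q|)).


Numerator terms (r*Q*|Q|): 4.78*1.19*|1.19| = 6.769; 3.54*1.58*|1.58| = 8.8373.
Sum of numerator = 15.6062.
Denominator terms (r*|Q|): 4.78*|1.19| = 5.6882; 3.54*|1.58| = 5.5932.
2 * sum of denominator = 2 * 11.2814 = 22.5628.
dQ = -15.6062 / 22.5628 = -0.6917 m^3/s.

-0.6917


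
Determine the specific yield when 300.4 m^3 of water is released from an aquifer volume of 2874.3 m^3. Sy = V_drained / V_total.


Specific yield Sy = Volume drained / Total volume.
Sy = 300.4 / 2874.3
   = 0.1045.

0.1045


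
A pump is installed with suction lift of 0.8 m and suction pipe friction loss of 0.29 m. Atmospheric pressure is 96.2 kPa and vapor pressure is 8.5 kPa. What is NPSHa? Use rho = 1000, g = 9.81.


NPSHa = p_atm/(rho*g) - z_s - hf_s - p_vap/(rho*g).
p_atm/(rho*g) = 96.2*1000 / (1000*9.81) = 9.806 m.
p_vap/(rho*g) = 8.5*1000 / (1000*9.81) = 0.866 m.
NPSHa = 9.806 - 0.8 - 0.29 - 0.866
      = 7.85 m.

7.85


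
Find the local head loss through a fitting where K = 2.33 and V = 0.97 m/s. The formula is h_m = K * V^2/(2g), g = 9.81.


Minor loss formula: h_m = K * V^2/(2g).
V^2 = 0.97^2 = 0.9409.
V^2/(2g) = 0.9409 / 19.62 = 0.048 m.
h_m = 2.33 * 0.048 = 0.1117 m.

0.1117


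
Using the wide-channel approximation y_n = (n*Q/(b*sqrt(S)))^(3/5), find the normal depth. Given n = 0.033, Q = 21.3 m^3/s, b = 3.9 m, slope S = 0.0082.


We use the wide-channel approximation y_n = (n*Q/(b*sqrt(S)))^(3/5).
sqrt(S) = sqrt(0.0082) = 0.090554.
Numerator: n*Q = 0.033 * 21.3 = 0.7029.
Denominator: b*sqrt(S) = 3.9 * 0.090554 = 0.353161.
arg = 1.9903.
y_n = 1.9903^(3/5) = 1.5113 m.

1.5113


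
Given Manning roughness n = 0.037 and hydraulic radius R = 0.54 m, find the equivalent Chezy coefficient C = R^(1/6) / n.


The Chezy coefficient relates to Manning's n through C = R^(1/6) / n.
R^(1/6) = 0.54^(1/6) = 0.9024.
C = 0.9024 / 0.037 = 24.39 m^(1/2)/s.

24.39


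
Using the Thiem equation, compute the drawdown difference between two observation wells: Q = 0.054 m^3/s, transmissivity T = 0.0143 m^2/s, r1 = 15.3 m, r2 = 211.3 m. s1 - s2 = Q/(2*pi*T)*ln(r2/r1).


Thiem equation: s1 - s2 = Q/(2*pi*T) * ln(r2/r1).
ln(r2/r1) = ln(211.3/15.3) = 2.6254.
Q/(2*pi*T) = 0.054 / (2*pi*0.0143) = 0.054 / 0.0898 = 0.601.
s1 - s2 = 0.601 * 2.6254 = 1.5779 m.

1.5779


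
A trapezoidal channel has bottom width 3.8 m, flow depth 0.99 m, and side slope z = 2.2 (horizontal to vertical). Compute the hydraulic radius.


For a trapezoidal section with side slope z:
A = (b + z*y)*y = (3.8 + 2.2*0.99)*0.99 = 5.918 m^2.
P = b + 2*y*sqrt(1 + z^2) = 3.8 + 2*0.99*sqrt(1 + 2.2^2) = 8.585 m.
R = A/P = 5.918 / 8.585 = 0.6894 m.

0.6894


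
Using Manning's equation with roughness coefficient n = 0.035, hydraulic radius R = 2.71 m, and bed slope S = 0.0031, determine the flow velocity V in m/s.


Manning's equation gives V = (1/n) * R^(2/3) * S^(1/2).
First, compute R^(2/3) = 2.71^(2/3) = 1.9438.
Next, S^(1/2) = 0.0031^(1/2) = 0.055678.
Then 1/n = 1/0.035 = 28.57.
V = 28.57 * 1.9438 * 0.055678 = 3.0921 m/s.

3.0921
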